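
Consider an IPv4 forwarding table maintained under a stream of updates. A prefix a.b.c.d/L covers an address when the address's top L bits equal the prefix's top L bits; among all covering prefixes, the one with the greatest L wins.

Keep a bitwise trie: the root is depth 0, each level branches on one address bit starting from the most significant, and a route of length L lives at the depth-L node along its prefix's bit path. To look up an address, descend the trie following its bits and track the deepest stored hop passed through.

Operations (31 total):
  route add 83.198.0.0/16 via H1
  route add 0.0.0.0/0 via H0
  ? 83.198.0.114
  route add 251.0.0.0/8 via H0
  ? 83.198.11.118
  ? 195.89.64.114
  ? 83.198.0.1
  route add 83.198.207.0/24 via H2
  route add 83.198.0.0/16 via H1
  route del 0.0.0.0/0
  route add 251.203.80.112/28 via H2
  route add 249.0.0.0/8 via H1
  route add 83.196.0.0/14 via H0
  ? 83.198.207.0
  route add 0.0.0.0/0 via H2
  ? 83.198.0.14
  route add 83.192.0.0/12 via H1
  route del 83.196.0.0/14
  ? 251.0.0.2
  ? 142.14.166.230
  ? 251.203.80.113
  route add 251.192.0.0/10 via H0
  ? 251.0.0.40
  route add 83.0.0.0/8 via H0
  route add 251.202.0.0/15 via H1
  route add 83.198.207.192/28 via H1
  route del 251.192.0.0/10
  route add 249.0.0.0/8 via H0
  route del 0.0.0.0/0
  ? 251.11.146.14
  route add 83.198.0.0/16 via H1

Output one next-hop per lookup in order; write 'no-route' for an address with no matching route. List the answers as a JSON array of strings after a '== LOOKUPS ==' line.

Trace:
  + 83.198.0.0/16 (H1) depth=16
  + 0.0.0.0/0 (H0) depth=0
  lookup 83.198.0.114: bits 0101001111000110 walk d0:H0→d1:-→d2:-→d3:-→d4:-→d5:-→d6:-→d7:-→d8:-→d9:-→d10:-→d11:-→d12:-→d13:-→d14:-→d15:-→d16:H1 -> H1
  + 251.0.0.0/8 (H0) depth=8
  lookup 83.198.11.118: bits 0101001111000110 walk d0:H0→d1:-→d2:-→d3:-→d4:-→d5:-→d6:-→d7:-→d8:-→d9:-→d10:-→d11:-→d12:-→d13:-→d14:-→d15:-→d16:H1 -> H1
  lookup 195.89.64.114: bits 11 walk d0:H0→d1:-→d2:- -> H0
  lookup 83.198.0.1: bits 0101001111000110 walk d0:H0→d1:-→d2:-→d3:-→d4:-→d5:-→d6:-→d7:-→d8:-→d9:-→d10:-→d11:-→d12:-→d13:-→d14:-→d15:-→d16:H1 -> H1
  + 83.198.207.0/24 (H2) depth=24
  + 83.198.0.0/16 (H1) depth=16
  del 0.0.0.0/0 (clear depth 0)
  + 251.203.80.112/28 (H2) depth=28
  + 249.0.0.0/8 (H1) depth=8
  + 83.196.0.0/14 (H0) depth=14
  lookup 83.198.207.0: bits 010100111100011011001111 walk d0:-→d1:-→d2:-→d3:-→d4:-→d5:-→d6:-→d7:-→d8:-→d9:-→d10:-→d11:-→d12:-→d13:-→d14:H0→d15:-→d16:H1→d17:-→d18:-→d19:-→d20:-→d21:-→d22:-→d23:-→d24:H2 -> H2
  + 0.0.0.0/0 (H2) depth=0
  lookup 83.198.0.14: bits 0101001111000110 walk d0:H2→d1:-→d2:-→d3:-→d4:-→d5:-→d6:-→d7:-→d8:-→d9:-→d10:-→d11:-→d12:-→d13:-→d14:H0→d15:-→d16:H1 -> H1
  + 83.192.0.0/12 (H1) depth=12
  del 83.196.0.0/14 (clear depth 14)
  lookup 251.0.0.2: bits 11111011 walk d0:H2→d1:-→d2:-→d3:-→d4:-→d5:-→d6:-→d7:-→d8:H0 -> H0
  lookup 142.14.166.230: bits 1 walk d0:H2→d1:- -> H2
  lookup 251.203.80.113: bits 1111101111001011010100000111 walk d0:H2→d1:-→d2:-→d3:-→d4:-→d5:-→d6:-→d7:-→d8:H0→d9:-→d10:-→d11:-→d12:-→d13:-→d14:-→d15:-→d16:-→d17:-→d18:-→d19:-→d20:-→d21:-→d22:-→d23:-→d24:-→d25:-→d26:-→d27:-→d28:H2 -> H2
  + 251.192.0.0/10 (H0) depth=10
  lookup 251.0.0.40: bits 11111011 walk d0:H2→d1:-→d2:-→d3:-→d4:-→d5:-→d6:-→d7:-→d8:H0 -> H0
  + 83.0.0.0/8 (H0) depth=8
  + 251.202.0.0/15 (H1) depth=15
  + 83.198.207.192/28 (H1) depth=28
  del 251.192.0.0/10 (clear depth 10)
  + 249.0.0.0/8 (H0) depth=8
  del 0.0.0.0/0 (clear depth 0)
  lookup 251.11.146.14: bits 11111011 walk d0:-→d1:-→d2:-→d3:-→d4:-→d5:-→d6:-→d7:-→d8:H0 -> H0
  + 83.198.0.0/16 (H1) depth=16

== LOOKUPS ==
["H1","H1","H0","H1","H2","H1","H0","H2","H2","H0","H0"]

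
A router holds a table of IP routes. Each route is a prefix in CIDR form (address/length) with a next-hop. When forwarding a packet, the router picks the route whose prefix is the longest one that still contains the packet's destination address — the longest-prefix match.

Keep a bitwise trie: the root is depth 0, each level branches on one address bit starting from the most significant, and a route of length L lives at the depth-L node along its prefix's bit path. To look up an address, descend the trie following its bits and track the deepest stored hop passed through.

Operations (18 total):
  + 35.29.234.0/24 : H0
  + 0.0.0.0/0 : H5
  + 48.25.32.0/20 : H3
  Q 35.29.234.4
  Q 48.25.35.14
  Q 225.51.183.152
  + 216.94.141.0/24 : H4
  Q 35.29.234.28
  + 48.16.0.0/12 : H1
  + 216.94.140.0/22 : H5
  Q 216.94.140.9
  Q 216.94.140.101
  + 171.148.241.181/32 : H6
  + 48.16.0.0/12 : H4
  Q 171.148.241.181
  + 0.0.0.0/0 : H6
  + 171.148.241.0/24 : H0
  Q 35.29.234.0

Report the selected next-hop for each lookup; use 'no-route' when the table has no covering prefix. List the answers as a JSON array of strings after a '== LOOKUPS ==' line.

Trace:
  + 35.29.234.0/24 (H0) depth=24
  + 0.0.0.0/0 (H5) depth=0
  + 48.25.32.0/20 (H3) depth=20
  lookup 35.29.234.4: bits 001000110001110111101010 walk d0:H5→d1:-→d2:-→d3:-→d4:-→d5:-→d6:-→d7:-→d8:-→d9:-→d10:-→d11:-→d12:-→d13:-→d14:-→d15:-→d16:-→d17:-→d18:-→d19:-→d20:-→d21:-→d22:-→d23:-→d24:H0 -> H0
  lookup 48.25.35.14: bits 00110000000110010010 walk d0:H5→d1:-→d2:-→d3:-→d4:-→d5:-→d6:-→d7:-→d8:-→d9:-→d10:-→d11:-→d12:-→d13:-→d14:-→d15:-→d16:-→d17:-→d18:-→d19:-→d20:H3 -> H3
  lookup 225.51.183.152: bits ε walk d0:H5 -> H5
  + 216.94.141.0/24 (H4) depth=24
  lookup 35.29.234.28: bits 001000110001110111101010 walk d0:H5→d1:-→d2:-→d3:-→d4:-→d5:-→d6:-→d7:-→d8:-→d9:-→d10:-→d11:-→d12:-→d13:-→d14:-→d15:-→d16:-→d17:-→d18:-→d19:-→d20:-→d21:-→d22:-→d23:-→d24:H0 -> H0
  + 48.16.0.0/12 (H1) depth=12
  + 216.94.140.0/22 (H5) depth=22
  lookup 216.94.140.9: bits 11011000010111101000110 walk d0:H5→d1:-→d2:-→d3:-→d4:-→d5:-→d6:-→d7:-→d8:-→d9:-→d10:-→d11:-→d12:-→d13:-→d14:-→d15:-→d16:-→d17:-→d18:-→d19:-→d20:-→d21:-→d22:H5→d23:- -> H5
  lookup 216.94.140.101: bits 11011000010111101000110 walk d0:H5→d1:-→d2:-→d3:-→d4:-→d5:-→d6:-→d7:-→d8:-→d9:-→d10:-→d11:-→d12:-→d13:-→d14:-→d15:-→d16:-→d17:-→d18:-→d19:-→d20:-→d21:-→d22:H5→d23:- -> H5
  + 171.148.241.181/32 (H6) depth=32
  + 48.16.0.0/12 (H4) depth=12
  lookup 171.148.241.181: bits 10101011100101001111000110110101 walk d0:H5→d1:-→d2:-→d3:-→d4:-→d5:-→d6:-→d7:-→d8:-→d9:-→d10:-→d11:-→d12:-→d13:-→d14:-→d15:-→d16:-→d17:-→d18:-→d19:-→d20:-→d21:-→d22:-→d23:-→d24:-→d25:-→d26:-→d27:-→d28:-→d29:-→d30:-→d31:-→d32:H6 -> H6
  + 0.0.0.0/0 (H6) depth=0
  + 171.148.241.0/24 (H0) depth=24
  lookup 35.29.234.0: bits 001000110001110111101010 walk d0:H6→d1:-→d2:-→d3:-→d4:-→d5:-→d6:-→d7:-→d8:-→d9:-→d10:-→d11:-→d12:-→d13:-→d14:-→d15:-→d16:-→d17:-→d18:-→d19:-→d20:-→d21:-→d22:-→d23:-→d24:H0 -> H0

== LOOKUPS ==
["H0","H3","H5","H0","H5","H5","H6","H0"]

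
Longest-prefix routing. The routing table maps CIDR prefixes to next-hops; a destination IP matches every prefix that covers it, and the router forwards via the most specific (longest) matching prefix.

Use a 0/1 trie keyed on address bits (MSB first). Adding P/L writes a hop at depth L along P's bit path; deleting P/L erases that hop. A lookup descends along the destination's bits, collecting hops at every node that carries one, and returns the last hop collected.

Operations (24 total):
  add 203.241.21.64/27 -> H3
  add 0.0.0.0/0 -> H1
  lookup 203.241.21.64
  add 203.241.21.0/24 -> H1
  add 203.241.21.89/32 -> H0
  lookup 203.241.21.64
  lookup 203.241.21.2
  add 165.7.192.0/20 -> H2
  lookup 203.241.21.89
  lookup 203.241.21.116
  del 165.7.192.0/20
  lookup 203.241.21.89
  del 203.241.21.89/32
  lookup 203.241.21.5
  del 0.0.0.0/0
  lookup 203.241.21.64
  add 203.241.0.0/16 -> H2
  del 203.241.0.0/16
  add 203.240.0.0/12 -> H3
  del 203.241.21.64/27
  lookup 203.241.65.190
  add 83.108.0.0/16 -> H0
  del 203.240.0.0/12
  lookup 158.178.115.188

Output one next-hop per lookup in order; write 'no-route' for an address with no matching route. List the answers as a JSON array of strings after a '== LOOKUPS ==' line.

Apply in order:
  add 203.241.21.64/27 -> H3 at depth 27
  add 0.0.0.0/0 -> H1 at depth 0
  lookup 203.241.21.64: bits 110010111111000100010101010 walk d0:H1→d1:-→d2:-→d3:-→d4:-→d5:-→d6:-→d7:-→d8:-→d9:-→d10:-→d11:-→d12:-→d13:-→d14:-→d15:-→d16:-→d17:-→d18:-→d19:-→d20:-→d21:-→d22:-→d23:-→d24:-→d25:-→d26:-→d27:H3 -> H3
  add 203.241.21.0/24 -> H1 at depth 24
  add 203.241.21.89/32 -> H0 at depth 32
  lookup 203.241.21.64: bits 110010111111000100010101010 walk d0:H1→d1:-→d2:-→d3:-→d4:-→d5:-→d6:-→d7:-→d8:-→d9:-→d10:-→d11:-→d12:-→d13:-→d14:-→d15:-→d16:-→d17:-→d18:-→d19:-→d20:-→d21:-→d22:-→d23:-→d24:H1→d25:-→d26:-→d27:H3 -> H3
  lookup 203.241.21.2: bits 1100101111110001000101010 walk d0:H1→d1:-→d2:-→d3:-→d4:-→d5:-→d6:-→d7:-→d8:-→d9:-→d10:-→d11:-→d12:-→d13:-→d14:-→d15:-→d16:-→d17:-→d18:-→d19:-→d20:-→d21:-→d22:-→d23:-→d24:H1→d25:- -> H1
  add 165.7.192.0/20 -> H2 at depth 20
  lookup 203.241.21.89: bits 11001011111100010001010101011001 walk d0:H1→d1:-→d2:-→d3:-→d4:-→d5:-→d6:-→d7:-→d8:-→d9:-→d10:-→d11:-→d12:-→d13:-→d14:-→d15:-→d16:-→d17:-→d18:-→d19:-→d20:-→d21:-→d22:-→d23:-→d24:H1→d25:-→d26:-→d27:H3→d28:-→d29:-→d30:-→d31:-→d32:H0 -> H0
  lookup 203.241.21.116: bits 11001011111100010001010101 walk d0:H1→d1:-→d2:-→d3:-→d4:-→d5:-→d6:-→d7:-→d8:-→d9:-→d10:-→d11:-→d12:-→d13:-→d14:-→d15:-→d16:-→d17:-→d18:-→d19:-→d20:-→d21:-→d22:-→d23:-→d24:H1→d25:-→d26:- -> H1
  - 165.7.192.0/20 clear@20
  lookup 203.241.21.89: bits 11001011111100010001010101011001 walk d0:H1→d1:-→d2:-→d3:-→d4:-→d5:-→d6:-→d7:-→d8:-→d9:-→d10:-→d11:-→d12:-→d13:-→d14:-→d15:-→d16:-→d17:-→d18:-→d19:-→d20:-→d21:-→d22:-→d23:-→d24:H1→d25:-→d26:-→d27:H3→d28:-→d29:-→d30:-→d31:-→d32:H0 -> H0
  - 203.241.21.89/32 clear@32
  lookup 203.241.21.5: bits 1100101111110001000101010 walk d0:H1→d1:-→d2:-→d3:-→d4:-→d5:-→d6:-→d7:-→d8:-→d9:-→d10:-→d11:-→d12:-→d13:-→d14:-→d15:-→d16:-→d17:-→d18:-→d19:-→d20:-→d21:-→d22:-→d23:-→d24:H1→d25:- -> H1
  - 0.0.0.0/0 clear@0
  lookup 203.241.21.64: bits 110010111111000100010101010 walk d0:-→d1:-→d2:-→d3:-→d4:-→d5:-→d6:-→d7:-→d8:-→d9:-→d10:-→d11:-→d12:-→d13:-→d14:-→d15:-→d16:-→d17:-→d18:-→d19:-→d20:-→d21:-→d22:-→d23:-→d24:H1→d25:-→d26:-→d27:H3 -> H3
  add 203.241.0.0/16 -> H2 at depth 16
  - 203.241.0.0/16 clear@16
  add 203.240.0.0/12 -> H3 at depth 12
  - 203.241.21.64/27 clear@27
  lookup 203.241.65.190: bits 11001011111100010 walk d0:-→d1:-→d2:-→d3:-→d4:-→d5:-→d6:-→d7:-→d8:-→d9:-→d10:-→d11:-→d12:H3→d13:-→d14:-→d15:-→d16:-→d17:- -> H3
  add 83.108.0.0/16 -> H0 at depth 16
  - 203.240.0.0/12 clear@12
  lookup 158.178.115.188: bits 10 walk d0:-→d1:-→d2:- -> no-route

== LOOKUPS ==
["H3","H3","H1","H0","H1","H0","H1","H3","H3","no-route"]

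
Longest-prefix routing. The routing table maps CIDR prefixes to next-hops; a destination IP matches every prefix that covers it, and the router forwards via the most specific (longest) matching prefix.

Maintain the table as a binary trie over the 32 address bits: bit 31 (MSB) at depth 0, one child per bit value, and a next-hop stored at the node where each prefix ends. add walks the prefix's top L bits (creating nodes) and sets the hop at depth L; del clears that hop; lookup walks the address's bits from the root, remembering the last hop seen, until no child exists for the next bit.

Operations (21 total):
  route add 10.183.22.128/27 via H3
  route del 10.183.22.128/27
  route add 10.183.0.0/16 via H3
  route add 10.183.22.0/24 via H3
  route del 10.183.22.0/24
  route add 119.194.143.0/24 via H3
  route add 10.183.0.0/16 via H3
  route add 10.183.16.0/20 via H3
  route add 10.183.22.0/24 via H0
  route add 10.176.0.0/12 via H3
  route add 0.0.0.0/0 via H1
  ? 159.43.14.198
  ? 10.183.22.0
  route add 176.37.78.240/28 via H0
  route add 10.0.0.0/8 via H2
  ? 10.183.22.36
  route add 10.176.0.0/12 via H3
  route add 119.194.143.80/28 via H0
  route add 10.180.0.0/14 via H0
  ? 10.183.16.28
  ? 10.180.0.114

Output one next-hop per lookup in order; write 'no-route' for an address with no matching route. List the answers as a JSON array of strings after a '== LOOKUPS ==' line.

Process each operation:
  + 10.183.22.128/27 (H3) depth=27
  del 10.183.22.128/27 (clear depth 27)
  + 10.183.0.0/16 (H3) depth=16
  + 10.183.22.0/24 (H3) depth=24
  del 10.183.22.0/24 (clear depth 24)
  + 119.194.143.0/24 (H3) depth=24
  + 10.183.0.0/16 (H3) depth=16
  + 10.183.16.0/20 (H3) depth=20
  + 10.183.22.0/24 (H0) depth=24
  + 10.176.0.0/12 (H3) depth=12
  + 0.0.0.0/0 (H1) depth=0
  lookup 159.43.14.198: bits ε walk d0:H1 -> H1
  lookup 10.183.22.0: bits 000010101011011100010110 walk d0:H1→d1:-→d2:-→d3:-→d4:-→d5:-→d6:-→d7:-→d8:-→d9:-→d10:-→d11:-→d12:H3→d13:-→d14:-→d15:-→d16:H3→d17:-→d18:-→d19:-→d20:H3→d21:-→d22:-→d23:-→d24:H0 -> H0
  + 176.37.78.240/28 (H0) depth=28
  + 10.0.0.0/8 (H2) depth=8
  lookup 10.183.22.36: bits 000010101011011100010110 walk d0:H1→d1:-→d2:-→d3:-→d4:-→d5:-→d6:-→d7:-→d8:H2→d9:-→d10:-→d11:-→d12:H3→d13:-→d14:-→d15:-→d16:H3→d17:-→d18:-→d19:-→d20:H3→d21:-→d22:-→d23:-→d24:H0 -> H0
  + 10.176.0.0/12 (H3) depth=12
  + 119.194.143.80/28 (H0) depth=28
  + 10.180.0.0/14 (H0) depth=14
  lookup 10.183.16.28: bits 000010101011011100010 walk d0:H1→d1:-→d2:-→d3:-→d4:-→d5:-→d6:-→d7:-→d8:H2→d9:-→d10:-→d11:-→d12:H3→d13:-→d14:H0→d15:-→d16:H3→d17:-→d18:-→d19:-→d20:H3→d21:- -> H3
  lookup 10.180.0.114: bits 00001010101101 walk d0:H1→d1:-→d2:-→d3:-→d4:-→d5:-→d6:-→d7:-→d8:H2→d9:-→d10:-→d11:-→d12:H3→d13:-→d14:H0 -> H0

== LOOKUPS ==
["H1","H0","H0","H3","H0"]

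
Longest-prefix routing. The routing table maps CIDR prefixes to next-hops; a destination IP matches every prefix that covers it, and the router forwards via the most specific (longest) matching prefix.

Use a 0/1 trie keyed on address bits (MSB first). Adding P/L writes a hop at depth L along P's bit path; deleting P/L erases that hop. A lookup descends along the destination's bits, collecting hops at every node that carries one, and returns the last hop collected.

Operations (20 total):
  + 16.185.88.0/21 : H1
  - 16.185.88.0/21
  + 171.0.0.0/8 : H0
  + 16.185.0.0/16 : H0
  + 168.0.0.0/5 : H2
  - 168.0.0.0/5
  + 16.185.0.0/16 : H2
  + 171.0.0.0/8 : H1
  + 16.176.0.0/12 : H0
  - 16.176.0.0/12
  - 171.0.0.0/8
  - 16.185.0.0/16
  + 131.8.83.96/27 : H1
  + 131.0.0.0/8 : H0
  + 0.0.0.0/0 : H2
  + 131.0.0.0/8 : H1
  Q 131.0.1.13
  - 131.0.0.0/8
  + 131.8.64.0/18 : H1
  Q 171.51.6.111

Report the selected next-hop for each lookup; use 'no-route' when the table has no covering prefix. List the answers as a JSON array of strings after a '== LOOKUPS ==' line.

Apply in order:
  + 16.185.88.0/21 (H1) depth=21
  del 16.185.88.0/21 (clear depth 21)
  + 171.0.0.0/8 (H0) depth=8
  + 16.185.0.0/16 (H0) depth=16
  + 168.0.0.0/5 (H2) depth=5
  del 168.0.0.0/5 (clear depth 5)
  + 16.185.0.0/16 (H2) depth=16
  + 171.0.0.0/8 (H1) depth=8
  + 16.176.0.0/12 (H0) depth=12
  del 16.176.0.0/12 (clear depth 12)
  del 171.0.0.0/8 (clear depth 8)
  del 16.185.0.0/16 (clear depth 16)
  + 131.8.83.96/27 (H1) depth=27
  + 131.0.0.0/8 (H0) depth=8
  + 0.0.0.0/0 (H2) depth=0
  + 131.0.0.0/8 (H1) depth=8
  ? 131.0.1.13  path d0:H2→d1:-→d2:-→d3:-→d4:-→d5:-→d6:-→d7:-→d8:H1→d9:-→d10:-→d11:-→d12:-  best=H1
  del 131.0.0.0/8 (clear depth 8)
  + 131.8.64.0/18 (H1) depth=18
  ? 171.51.6.111  path d0:H2→d1:-→d2:-→d3:-→d4:-→d5:-→d6:-→d7:-→d8:-  best=H2

== LOOKUPS ==
["H1","H2"]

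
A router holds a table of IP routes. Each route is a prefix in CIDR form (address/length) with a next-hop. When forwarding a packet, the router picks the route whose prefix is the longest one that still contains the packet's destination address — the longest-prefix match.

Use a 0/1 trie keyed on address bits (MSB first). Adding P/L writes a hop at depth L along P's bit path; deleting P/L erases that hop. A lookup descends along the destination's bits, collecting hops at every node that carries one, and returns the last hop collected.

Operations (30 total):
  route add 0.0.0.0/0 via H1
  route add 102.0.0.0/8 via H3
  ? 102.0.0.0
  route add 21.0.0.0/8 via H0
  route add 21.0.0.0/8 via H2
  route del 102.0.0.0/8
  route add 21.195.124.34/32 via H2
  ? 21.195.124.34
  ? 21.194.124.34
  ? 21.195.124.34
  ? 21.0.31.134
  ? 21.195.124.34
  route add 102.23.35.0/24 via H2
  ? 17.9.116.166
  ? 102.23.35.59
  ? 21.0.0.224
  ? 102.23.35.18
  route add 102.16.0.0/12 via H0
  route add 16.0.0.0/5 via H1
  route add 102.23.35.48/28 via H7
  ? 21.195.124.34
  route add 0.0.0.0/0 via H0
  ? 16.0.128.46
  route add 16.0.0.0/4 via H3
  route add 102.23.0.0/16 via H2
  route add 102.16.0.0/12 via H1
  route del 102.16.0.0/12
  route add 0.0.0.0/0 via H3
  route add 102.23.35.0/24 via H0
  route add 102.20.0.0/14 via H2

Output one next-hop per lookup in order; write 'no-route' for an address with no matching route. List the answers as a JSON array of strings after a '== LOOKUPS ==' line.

Trace:
  add 0.0.0.0/0 -> H1 at depth 0
  add 102.0.0.0/8 -> H3 at depth 8
  ? 102.0.0.0  path d0:H1→d1:-→d2:-→d3:-→d4:-→d5:-→d6:-→d7:-→d8:H3  best=H3
  add 21.0.0.0/8 -> H0 at depth 8
  add 21.0.0.0/8 -> H2 at depth 8
  del 102.0.0.0/8 (clear depth 8)
  add 21.195.124.34/32 -> H2 at depth 32
  ? 21.195.124.34  path d0:H1→d1:-→d2:-→d3:-→d4:-→d5:-→d6:-→d7:-→d8:H2→d9:-→d10:-→d11:-→d12:-→d13:-→d14:-→d15:-→d16:-→d17:-→d18:-→d19:-→d20:-→d21:-→d22:-→d23:-→d24:-→d25:-→d26:-→d27:-→d28:-→d29:-→d30:-→d31:-→d32:H2  best=H2
  ? 21.194.124.34  path d0:H1→d1:-→d2:-→d3:-→d4:-→d5:-→d6:-→d7:-→d8:H2→d9:-→d10:-→d11:-→d12:-→d13:-→d14:-→d15:-  best=H2
  ? 21.195.124.34  path d0:H1→d1:-→d2:-→d3:-→d4:-→d5:-→d6:-→d7:-→d8:H2→d9:-→d10:-→d11:-→d12:-→d13:-→d14:-→d15:-→d16:-→d17:-→d18:-→d19:-→d20:-→d21:-→d22:-→d23:-→d24:-→d25:-→d26:-→d27:-→d28:-→d29:-→d30:-→d31:-→d32:H2  best=H2
  ? 21.0.31.134  path d0:H1→d1:-→d2:-→d3:-→d4:-→d5:-→d6:-→d7:-→d8:H2  best=H2
  ? 21.195.124.34  path d0:H1→d1:-→d2:-→d3:-→d4:-→d5:-→d6:-→d7:-→d8:H2→d9:-→d10:-→d11:-→d12:-→d13:-→d14:-→d15:-→d16:-→d17:-→d18:-→d19:-→d20:-→d21:-→d22:-→d23:-→d24:-→d25:-→d26:-→d27:-→d28:-→d29:-→d30:-→d31:-→d32:H2  best=H2
  add 102.23.35.0/24 -> H2 at depth 24
  ? 17.9.116.166  path d0:H1→d1:-→d2:-→d3:-→d4:-→d5:-  best=H1
  ? 102.23.35.59  path d0:H1→d1:-→d2:-→d3:-→d4:-→d5:-→d6:-→d7:-→d8:-→d9:-→d10:-→d11:-→d12:-→d13:-→d14:-→d15:-→d16:-→d17:-→d18:-→d19:-→d20:-→d21:-→d22:-→d23:-→d24:H2  best=H2
  ? 21.0.0.224  path d0:H1→d1:-→d2:-→d3:-→d4:-→d5:-→d6:-→d7:-→d8:H2  best=H2
  ? 102.23.35.18  path d0:H1→d1:-→d2:-→d3:-→d4:-→d5:-→d6:-→d7:-→d8:-→d9:-→d10:-→d11:-→d12:-→d13:-→d14:-→d15:-→d16:-→d17:-→d18:-→d19:-→d20:-→d21:-→d22:-→d23:-→d24:H2  best=H2
  add 102.16.0.0/12 -> H0 at depth 12
  add 16.0.0.0/5 -> H1 at depth 5
  add 102.23.35.48/28 -> H7 at depth 28
  ? 21.195.124.34  path d0:H1→d1:-→d2:-→d3:-→d4:-→d5:H1→d6:-→d7:-→d8:H2→d9:-→d10:-→d11:-→d12:-→d13:-→d14:-→d15:-→d16:-→d17:-→d18:-→d19:-→d20:-→d21:-→d22:-→d23:-→d24:-→d25:-→d26:-→d27:-→d28:-→d29:-→d30:-→d31:-→d32:H2  best=H2
  add 0.0.0.0/0 -> H0 at depth 0
  ? 16.0.128.46  path d0:H0→d1:-→d2:-→d3:-→d4:-→d5:H1  best=H1
  add 16.0.0.0/4 -> H3 at depth 4
  add 102.23.0.0/16 -> H2 at depth 16
  add 102.16.0.0/12 -> H1 at depth 12
  del 102.16.0.0/12 (clear depth 12)
  add 0.0.0.0/0 -> H3 at depth 0
  add 102.23.35.0/24 -> H0 at depth 24
  add 102.20.0.0/14 -> H2 at depth 14

== LOOKUPS ==
["H3","H2","H2","H2","H2","H2","H1","H2","H2","H2","H2","H1"]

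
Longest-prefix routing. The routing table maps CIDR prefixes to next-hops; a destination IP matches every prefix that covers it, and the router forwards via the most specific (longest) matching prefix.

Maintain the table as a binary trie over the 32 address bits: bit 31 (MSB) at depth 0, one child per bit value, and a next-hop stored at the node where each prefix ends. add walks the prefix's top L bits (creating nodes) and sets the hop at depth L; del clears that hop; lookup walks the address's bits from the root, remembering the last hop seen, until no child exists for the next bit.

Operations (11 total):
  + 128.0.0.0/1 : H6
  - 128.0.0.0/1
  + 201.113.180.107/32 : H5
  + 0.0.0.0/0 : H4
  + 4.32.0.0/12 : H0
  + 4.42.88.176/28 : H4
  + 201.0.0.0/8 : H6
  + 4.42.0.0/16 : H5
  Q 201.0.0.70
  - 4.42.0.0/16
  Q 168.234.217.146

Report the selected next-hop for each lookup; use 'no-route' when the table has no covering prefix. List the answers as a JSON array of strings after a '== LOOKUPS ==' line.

Trace:
  + 128.0.0.0/1 (H6) depth=1
  del 128.0.0.0/1 (clear depth 1)
  + 201.113.180.107/32 (H5) depth=32
  + 0.0.0.0/0 (H4) depth=0
  + 4.32.0.0/12 (H0) depth=12
  + 4.42.88.176/28 (H4) depth=28
  + 201.0.0.0/8 (H6) depth=8
  + 4.42.0.0/16 (H5) depth=16
  Q 201.0.0.70: descend 110010010 ; hops seen [H4,H6] ; pick H6
  del 4.42.0.0/16 (clear depth 16)
  Q 168.234.217.146: descend 1 ; hops seen [H4] ; pick H4

== LOOKUPS ==
["H6","H4"]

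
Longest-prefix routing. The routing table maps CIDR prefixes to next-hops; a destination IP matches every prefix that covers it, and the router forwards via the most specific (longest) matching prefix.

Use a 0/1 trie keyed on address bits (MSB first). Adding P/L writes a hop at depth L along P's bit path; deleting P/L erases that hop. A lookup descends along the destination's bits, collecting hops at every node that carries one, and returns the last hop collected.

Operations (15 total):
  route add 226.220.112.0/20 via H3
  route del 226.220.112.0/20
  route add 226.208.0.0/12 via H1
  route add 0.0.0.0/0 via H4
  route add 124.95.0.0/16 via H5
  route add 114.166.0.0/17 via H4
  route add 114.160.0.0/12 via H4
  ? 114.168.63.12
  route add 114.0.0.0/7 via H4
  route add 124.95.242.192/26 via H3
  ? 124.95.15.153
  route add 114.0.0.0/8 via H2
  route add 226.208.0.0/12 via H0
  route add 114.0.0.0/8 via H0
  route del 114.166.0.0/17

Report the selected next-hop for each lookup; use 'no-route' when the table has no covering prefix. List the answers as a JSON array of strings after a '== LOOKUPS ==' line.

Process each operation:
  add 226.220.112.0/20 -> H3 at depth 20
  - 226.220.112.0/20 clear@20
  add 226.208.0.0/12 -> H1 at depth 12
  add 0.0.0.0/0 -> H4 at depth 0
  add 124.95.0.0/16 -> H5 at depth 16
  add 114.166.0.0/17 -> H4 at depth 17
  add 114.160.0.0/12 -> H4 at depth 12
  ? 114.168.63.12  path d0:H4→d1:-→d2:-→d3:-→d4:-→d5:-→d6:-→d7:-→d8:-→d9:-→d10:-→d11:-→d12:H4  best=H4
  add 114.0.0.0/7 -> H4 at depth 7
  add 124.95.242.192/26 -> H3 at depth 26
  ? 124.95.15.153  path d0:H4→d1:-→d2:-→d3:-→d4:-→d5:-→d6:-→d7:-→d8:-→d9:-→d10:-→d11:-→d12:-→d13:-→d14:-→d15:-→d16:H5  best=H5
  add 114.0.0.0/8 -> H2 at depth 8
  add 226.208.0.0/12 -> H0 at depth 12
  add 114.0.0.0/8 -> H0 at depth 8
  - 114.166.0.0/17 clear@17

== LOOKUPS ==
["H4","H5"]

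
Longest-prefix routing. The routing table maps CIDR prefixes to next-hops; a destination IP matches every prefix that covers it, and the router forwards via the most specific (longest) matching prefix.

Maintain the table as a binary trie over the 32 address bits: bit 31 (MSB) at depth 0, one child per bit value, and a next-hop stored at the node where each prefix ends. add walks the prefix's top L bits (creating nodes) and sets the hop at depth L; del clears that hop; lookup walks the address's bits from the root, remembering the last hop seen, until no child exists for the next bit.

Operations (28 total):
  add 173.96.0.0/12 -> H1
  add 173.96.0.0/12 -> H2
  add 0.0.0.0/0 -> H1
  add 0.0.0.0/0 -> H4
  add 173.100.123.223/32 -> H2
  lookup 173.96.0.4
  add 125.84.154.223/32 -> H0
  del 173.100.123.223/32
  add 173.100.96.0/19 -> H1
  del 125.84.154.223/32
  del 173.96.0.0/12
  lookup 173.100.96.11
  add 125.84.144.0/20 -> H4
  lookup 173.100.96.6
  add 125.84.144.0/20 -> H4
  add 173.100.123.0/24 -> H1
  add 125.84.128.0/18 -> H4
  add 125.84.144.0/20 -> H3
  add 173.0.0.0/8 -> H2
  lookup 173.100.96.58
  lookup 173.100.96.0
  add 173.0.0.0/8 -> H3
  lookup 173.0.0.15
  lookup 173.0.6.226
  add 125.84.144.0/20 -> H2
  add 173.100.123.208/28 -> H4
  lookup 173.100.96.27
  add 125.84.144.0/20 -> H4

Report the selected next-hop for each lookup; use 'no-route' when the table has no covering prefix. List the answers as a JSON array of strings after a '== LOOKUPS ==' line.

Process each operation:
  + 173.96.0.0/12 (H1) depth=12
  + 173.96.0.0/12 (H2) depth=12
  + 0.0.0.0/0 (H1) depth=0
  + 0.0.0.0/0 (H4) depth=0
  + 173.100.123.223/32 (H2) depth=32
  ? 173.96.0.4  path d0:H4→d1:-→d2:-→d3:-→d4:-→d5:-→d6:-→d7:-→d8:-→d9:-→d10:-→d11:-→d12:H2→d13:-  best=H2
  + 125.84.154.223/32 (H0) depth=32
  del 173.100.123.223/32 (clear depth 32)
  + 173.100.96.0/19 (H1) depth=19
  del 125.84.154.223/32 (clear depth 32)
  del 173.96.0.0/12 (clear depth 12)
  ? 173.100.96.11  path d0:H4→d1:-→d2:-→d3:-→d4:-→d5:-→d6:-→d7:-→d8:-→d9:-→d10:-→d11:-→d12:-→d13:-→d14:-→d15:-→d16:-→d17:-→d18:-→d19:H1  best=H1
  + 125.84.144.0/20 (H4) depth=20
  ? 173.100.96.6  path d0:H4→d1:-→d2:-→d3:-→d4:-→d5:-→d6:-→d7:-→d8:-→d9:-→d10:-→d11:-→d12:-→d13:-→d14:-→d15:-→d16:-→d17:-→d18:-→d19:H1  best=H1
  + 125.84.144.0/20 (H4) depth=20
  + 173.100.123.0/24 (H1) depth=24
  + 125.84.128.0/18 (H4) depth=18
  + 125.84.144.0/20 (H3) depth=20
  + 173.0.0.0/8 (H2) depth=8
  ? 173.100.96.58  path d0:H4→d1:-→d2:-→d3:-→d4:-→d5:-→d6:-→d7:-→d8:H2→d9:-→d10:-→d11:-→d12:-→d13:-→d14:-→d15:-→d16:-→d17:-→d18:-→d19:H1  best=H1
  ? 173.100.96.0  path d0:H4→d1:-→d2:-→d3:-→d4:-→d5:-→d6:-→d7:-→d8:H2→d9:-→d10:-→d11:-→d12:-→d13:-→d14:-→d15:-→d16:-→d17:-→d18:-→d19:H1  best=H1
  + 173.0.0.0/8 (H3) depth=8
  ? 173.0.0.15  path d0:H4→d1:-→d2:-→d3:-→d4:-→d5:-→d6:-→d7:-→d8:H3→d9:-  best=H3
  ? 173.0.6.226  path d0:H4→d1:-→d2:-→d3:-→d4:-→d5:-→d6:-→d7:-→d8:H3→d9:-  best=H3
  + 125.84.144.0/20 (H2) depth=20
  + 173.100.123.208/28 (H4) depth=28
  ? 173.100.96.27  path d0:H4→d1:-→d2:-→d3:-→d4:-→d5:-→d6:-→d7:-→d8:H3→d9:-→d10:-→d11:-→d12:-→d13:-→d14:-→d15:-→d16:-→d17:-→d18:-→d19:H1  best=H1
  + 125.84.144.0/20 (H4) depth=20

== LOOKUPS ==
["H2","H1","H1","H1","H1","H3","H3","H1"]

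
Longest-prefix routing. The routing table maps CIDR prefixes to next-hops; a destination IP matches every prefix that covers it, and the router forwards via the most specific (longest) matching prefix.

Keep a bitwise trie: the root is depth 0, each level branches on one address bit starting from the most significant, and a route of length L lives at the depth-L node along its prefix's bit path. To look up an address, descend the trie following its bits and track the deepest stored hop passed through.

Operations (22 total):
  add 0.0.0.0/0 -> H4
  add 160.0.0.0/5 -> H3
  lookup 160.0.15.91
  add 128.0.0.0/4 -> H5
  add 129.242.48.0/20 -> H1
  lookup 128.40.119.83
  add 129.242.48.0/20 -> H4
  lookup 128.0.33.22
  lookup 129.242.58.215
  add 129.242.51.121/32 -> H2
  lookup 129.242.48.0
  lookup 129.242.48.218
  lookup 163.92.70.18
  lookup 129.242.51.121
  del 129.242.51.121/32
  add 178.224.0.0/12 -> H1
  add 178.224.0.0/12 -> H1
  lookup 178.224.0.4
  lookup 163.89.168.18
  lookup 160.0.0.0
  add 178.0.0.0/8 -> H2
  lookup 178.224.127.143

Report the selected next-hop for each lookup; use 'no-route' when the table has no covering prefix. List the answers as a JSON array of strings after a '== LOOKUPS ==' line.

Apply in order:
  add 0.0.0.0/0 -> H4 at depth 0
  add 160.0.0.0/5 -> H3 at depth 5
  ? 160.0.15.91  path d0:H4→d1:-→d2:-→d3:-→d4:-→d5:H3  best=H3
  add 128.0.0.0/4 -> H5 at depth 4
  add 129.242.48.0/20 -> H1 at depth 20
  ? 128.40.119.83  path d0:H4→d1:-→d2:-→d3:-→d4:H5→d5:-→d6:-→d7:-  best=H5
  add 129.242.48.0/20 -> H4 at depth 20
  ? 128.0.33.22  path d0:H4→d1:-→d2:-→d3:-→d4:H5→d5:-→d6:-→d7:-  best=H5
  ? 129.242.58.215  path d0:H4→d1:-→d2:-→d3:-→d4:H5→d5:-→d6:-→d7:-→d8:-→d9:-→d10:-→d11:-→d12:-→d13:-→d14:-→d15:-→d16:-→d17:-→d18:-→d19:-→d20:H4  best=H4
  add 129.242.51.121/32 -> H2 at depth 32
  ? 129.242.48.0  path d0:H4→d1:-→d2:-→d3:-→d4:H5→d5:-→d6:-→d7:-→d8:-→d9:-→d10:-→d11:-→d12:-→d13:-→d14:-→d15:-→d16:-→d17:-→d18:-→d19:-→d20:H4→d21:-→d22:-  best=H4
  ? 129.242.48.218  path d0:H4→d1:-→d2:-→d3:-→d4:H5→d5:-→d6:-→d7:-→d8:-→d9:-→d10:-→d11:-→d12:-→d13:-→d14:-→d15:-→d16:-→d17:-→d18:-→d19:-→d20:H4→d21:-→d22:-  best=H4
  ? 163.92.70.18  path d0:H4→d1:-→d2:-→d3:-→d4:-→d5:H3  best=H3
  ? 129.242.51.121  path d0:H4→d1:-→d2:-→d3:-→d4:H5→d5:-→d6:-→d7:-→d8:-→d9:-→d10:-→d11:-→d12:-→d13:-→d14:-→d15:-→d16:-→d17:-→d18:-→d19:-→d20:H4→d21:-→d22:-→d23:-→d24:-→d25:-→d26:-→d27:-→d28:-→d29:-→d30:-→d31:-→d32:H2  best=H2
  - 129.242.51.121/32 clear@32
  add 178.224.0.0/12 -> H1 at depth 12
  add 178.224.0.0/12 -> H1 at depth 12
  ? 178.224.0.4  path d0:H4→d1:-→d2:-→d3:-→d4:-→d5:-→d6:-→d7:-→d8:-→d9:-→d10:-→d11:-→d12:H1  best=H1
  ? 163.89.168.18  path d0:H4→d1:-→d2:-→d3:-→d4:-→d5:H3  best=H3
  ? 160.0.0.0  path d0:H4→d1:-→d2:-→d3:-→d4:-→d5:H3  best=H3
  add 178.0.0.0/8 -> H2 at depth 8
  ? 178.224.127.143  path d0:H4→d1:-→d2:-→d3:-→d4:-→d5:-→d6:-→d7:-→d8:H2→d9:-→d10:-→d11:-→d12:H1  best=H1

== LOOKUPS ==
["H3","H5","H5","H4","H4","H4","H3","H2","H1","H3","H3","H1"]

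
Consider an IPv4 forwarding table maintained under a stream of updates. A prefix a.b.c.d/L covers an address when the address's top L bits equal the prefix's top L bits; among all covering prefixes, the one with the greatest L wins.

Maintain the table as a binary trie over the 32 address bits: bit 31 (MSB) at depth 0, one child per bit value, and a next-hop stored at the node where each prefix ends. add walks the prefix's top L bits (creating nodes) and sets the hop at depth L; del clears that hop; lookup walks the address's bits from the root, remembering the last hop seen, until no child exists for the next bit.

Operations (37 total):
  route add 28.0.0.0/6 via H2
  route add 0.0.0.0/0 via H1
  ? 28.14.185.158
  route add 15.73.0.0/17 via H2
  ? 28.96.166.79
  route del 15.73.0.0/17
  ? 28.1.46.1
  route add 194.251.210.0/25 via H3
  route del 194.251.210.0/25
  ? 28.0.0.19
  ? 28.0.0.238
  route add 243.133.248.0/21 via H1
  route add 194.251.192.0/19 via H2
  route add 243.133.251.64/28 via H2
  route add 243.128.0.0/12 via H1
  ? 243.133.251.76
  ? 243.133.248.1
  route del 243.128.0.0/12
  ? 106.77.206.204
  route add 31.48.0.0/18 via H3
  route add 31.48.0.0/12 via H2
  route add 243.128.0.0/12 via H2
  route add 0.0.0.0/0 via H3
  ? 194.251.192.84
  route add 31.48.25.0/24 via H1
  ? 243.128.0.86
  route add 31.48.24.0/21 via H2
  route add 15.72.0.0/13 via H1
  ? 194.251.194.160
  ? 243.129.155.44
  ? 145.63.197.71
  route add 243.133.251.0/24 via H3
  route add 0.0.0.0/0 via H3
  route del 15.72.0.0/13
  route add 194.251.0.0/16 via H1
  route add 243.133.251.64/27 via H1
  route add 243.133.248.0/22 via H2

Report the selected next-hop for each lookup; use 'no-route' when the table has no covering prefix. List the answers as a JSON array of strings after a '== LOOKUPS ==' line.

Process each operation:
  + 28.0.0.0/6 (H2) depth=6
  + 0.0.0.0/0 (H1) depth=0
  lookup 28.14.185.158: bits 000111 walk d0:H1→d1:-→d2:-→d3:-→d4:-→d5:-→d6:H2 -> H2
  + 15.73.0.0/17 (H2) depth=17
  lookup 28.96.166.79: bits 000111 walk d0:H1→d1:-→d2:-→d3:-→d4:-→d5:-→d6:H2 -> H2
  - 15.73.0.0/17 clear@17
  lookup 28.1.46.1: bits 000111 walk d0:H1→d1:-→d2:-→d3:-→d4:-→d5:-→d6:H2 -> H2
  + 194.251.210.0/25 (H3) depth=25
  - 194.251.210.0/25 clear@25
  lookup 28.0.0.19: bits 000111 walk d0:H1→d1:-→d2:-→d3:-→d4:-→d5:-→d6:H2 -> H2
  lookup 28.0.0.238: bits 000111 walk d0:H1→d1:-→d2:-→d3:-→d4:-→d5:-→d6:H2 -> H2
  + 243.133.248.0/21 (H1) depth=21
  + 194.251.192.0/19 (H2) depth=19
  + 243.133.251.64/28 (H2) depth=28
  + 243.128.0.0/12 (H1) depth=12
  lookup 243.133.251.76: bits 1111001110000101111110110100 walk d0:H1→d1:-→d2:-→d3:-→d4:-→d5:-→d6:-→d7:-→d8:-→d9:-→d10:-→d11:-→d12:H1→d13:-→d14:-→d15:-→d16:-→d17:-→d18:-→d19:-→d20:-→d21:H1→d22:-→d23:-→d24:-→d25:-→d26:-→d27:-→d28:H2 -> H2
  lookup 243.133.248.1: bits 1111001110000101111110 walk d0:H1→d1:-→d2:-→d3:-→d4:-→d5:-→d6:-→d7:-→d8:-→d9:-→d10:-→d11:-→d12:H1→d13:-→d14:-→d15:-→d16:-→d17:-→d18:-→d19:-→d20:-→d21:H1→d22:- -> H1
  - 243.128.0.0/12 clear@12
  lookup 106.77.206.204: bits 0 walk d0:H1→d1:- -> H1
  + 31.48.0.0/18 (H3) depth=18
  + 31.48.0.0/12 (H2) depth=12
  + 243.128.0.0/12 (H2) depth=12
  + 0.0.0.0/0 (H3) depth=0
  lookup 194.251.192.84: bits 1100001011111011110 walk d0:H3→d1:-→d2:-→d3:-→d4:-→d5:-→d6:-→d7:-→d8:-→d9:-→d10:-→d11:-→d12:-→d13:-→d14:-→d15:-→d16:-→d17:-→d18:-→d19:H2 -> H2
  + 31.48.25.0/24 (H1) depth=24
  lookup 243.128.0.86: bits 1111001110000 walk d0:H3→d1:-→d2:-→d3:-→d4:-→d5:-→d6:-→d7:-→d8:-→d9:-→d10:-→d11:-→d12:H2→d13:- -> H2
  + 31.48.24.0/21 (H2) depth=21
  + 15.72.0.0/13 (H1) depth=13
  lookup 194.251.194.160: bits 1100001011111011110 walk d0:H3→d1:-→d2:-→d3:-→d4:-→d5:-→d6:-→d7:-→d8:-→d9:-→d10:-→d11:-→d12:-→d13:-→d14:-→d15:-→d16:-→d17:-→d18:-→d19:H2 -> H2
  lookup 243.129.155.44: bits 1111001110000 walk d0:H3→d1:-→d2:-→d3:-→d4:-→d5:-→d6:-→d7:-→d8:-→d9:-→d10:-→d11:-→d12:H2→d13:- -> H2
  lookup 145.63.197.71: bits 1 walk d0:H3→d1:- -> H3
  + 243.133.251.0/24 (H3) depth=24
  + 0.0.0.0/0 (H3) depth=0
  - 15.72.0.0/13 clear@13
  + 194.251.0.0/16 (H1) depth=16
  + 243.133.251.64/27 (H1) depth=27
  + 243.133.248.0/22 (H2) depth=22

== LOOKUPS ==
["H2","H2","H2","H2","H2","H2","H1","H1","H2","H2","H2","H2","H3"]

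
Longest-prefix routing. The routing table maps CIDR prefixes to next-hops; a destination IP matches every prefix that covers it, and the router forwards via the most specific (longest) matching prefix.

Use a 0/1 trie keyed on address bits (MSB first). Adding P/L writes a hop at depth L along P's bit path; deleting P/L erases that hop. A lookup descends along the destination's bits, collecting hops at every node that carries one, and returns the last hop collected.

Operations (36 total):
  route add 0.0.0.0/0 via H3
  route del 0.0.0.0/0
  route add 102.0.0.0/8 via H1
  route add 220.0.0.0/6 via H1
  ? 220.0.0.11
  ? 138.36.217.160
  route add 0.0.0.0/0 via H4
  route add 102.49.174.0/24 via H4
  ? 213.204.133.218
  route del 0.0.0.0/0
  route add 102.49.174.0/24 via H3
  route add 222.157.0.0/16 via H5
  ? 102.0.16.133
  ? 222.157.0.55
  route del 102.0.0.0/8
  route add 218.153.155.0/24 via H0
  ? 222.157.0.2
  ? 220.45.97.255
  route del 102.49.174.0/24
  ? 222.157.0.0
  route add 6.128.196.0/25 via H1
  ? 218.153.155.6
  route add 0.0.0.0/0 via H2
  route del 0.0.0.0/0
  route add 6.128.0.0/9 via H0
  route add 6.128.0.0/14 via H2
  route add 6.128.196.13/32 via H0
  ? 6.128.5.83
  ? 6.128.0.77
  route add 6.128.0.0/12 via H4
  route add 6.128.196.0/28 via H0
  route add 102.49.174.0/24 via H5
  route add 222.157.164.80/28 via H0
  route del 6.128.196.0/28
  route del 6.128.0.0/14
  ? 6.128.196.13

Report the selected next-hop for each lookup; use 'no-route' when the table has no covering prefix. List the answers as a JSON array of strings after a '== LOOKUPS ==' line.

Process each operation:
  add 0.0.0.0/0 -> H3 at depth 0
  del 0.0.0.0/0 (clear depth 0)
  add 102.0.0.0/8 -> H1 at depth 8
  add 220.0.0.0/6 -> H1 at depth 6
  Q 220.0.0.11: descend 110111 ; hops seen [H1] ; pick H1
  Q 138.36.217.160: descend 1 ; hops seen [∅] ; pick no-route
  add 0.0.0.0/0 -> H4 at depth 0
  add 102.49.174.0/24 -> H4 at depth 24
  Q 213.204.133.218: descend 1101 ; hops seen [H4] ; pick H4
  del 0.0.0.0/0 (clear depth 0)
  add 102.49.174.0/24 -> H3 at depth 24
  add 222.157.0.0/16 -> H5 at depth 16
  Q 102.0.16.133: descend 0110011000 ; hops seen [H1] ; pick H1
  Q 222.157.0.55: descend 1101111010011101 ; hops seen [H1,H5] ; pick H5
  del 102.0.0.0/8 (clear depth 8)
  add 218.153.155.0/24 -> H0 at depth 24
  Q 222.157.0.2: descend 1101111010011101 ; hops seen [H1,H5] ; pick H5
  Q 220.45.97.255: descend 110111 ; hops seen [H1] ; pick H1
  del 102.49.174.0/24 (clear depth 24)
  Q 222.157.0.0: descend 1101111010011101 ; hops seen [H1,H5] ; pick H5
  add 6.128.196.0/25 -> H1 at depth 25
  Q 218.153.155.6: descend 110110101001100110011011 ; hops seen [H0] ; pick H0
  add 0.0.0.0/0 -> H2 at depth 0
  del 0.0.0.0/0 (clear depth 0)
  add 6.128.0.0/9 -> H0 at depth 9
  add 6.128.0.0/14 -> H2 at depth 14
  add 6.128.196.13/32 -> H0 at depth 32
  Q 6.128.5.83: descend 0000011010000000 ; hops seen [H0,H2] ; pick H2
  Q 6.128.0.77: descend 0000011010000000 ; hops seen [H0,H2] ; pick H2
  add 6.128.0.0/12 -> H4 at depth 12
  add 6.128.196.0/28 -> H0 at depth 28
  add 102.49.174.0/24 -> H5 at depth 24
  add 222.157.164.80/28 -> H0 at depth 28
  del 6.128.196.0/28 (clear depth 28)
  del 6.128.0.0/14 (clear depth 14)
  Q 6.128.196.13: descend 00000110100000001100010000001101 ; hops seen [H0,H4,H1,H0] ; pick H0

== LOOKUPS ==
["H1","no-route","H4","H1","H5","H5","H1","H5","H0","H2","H2","H0"]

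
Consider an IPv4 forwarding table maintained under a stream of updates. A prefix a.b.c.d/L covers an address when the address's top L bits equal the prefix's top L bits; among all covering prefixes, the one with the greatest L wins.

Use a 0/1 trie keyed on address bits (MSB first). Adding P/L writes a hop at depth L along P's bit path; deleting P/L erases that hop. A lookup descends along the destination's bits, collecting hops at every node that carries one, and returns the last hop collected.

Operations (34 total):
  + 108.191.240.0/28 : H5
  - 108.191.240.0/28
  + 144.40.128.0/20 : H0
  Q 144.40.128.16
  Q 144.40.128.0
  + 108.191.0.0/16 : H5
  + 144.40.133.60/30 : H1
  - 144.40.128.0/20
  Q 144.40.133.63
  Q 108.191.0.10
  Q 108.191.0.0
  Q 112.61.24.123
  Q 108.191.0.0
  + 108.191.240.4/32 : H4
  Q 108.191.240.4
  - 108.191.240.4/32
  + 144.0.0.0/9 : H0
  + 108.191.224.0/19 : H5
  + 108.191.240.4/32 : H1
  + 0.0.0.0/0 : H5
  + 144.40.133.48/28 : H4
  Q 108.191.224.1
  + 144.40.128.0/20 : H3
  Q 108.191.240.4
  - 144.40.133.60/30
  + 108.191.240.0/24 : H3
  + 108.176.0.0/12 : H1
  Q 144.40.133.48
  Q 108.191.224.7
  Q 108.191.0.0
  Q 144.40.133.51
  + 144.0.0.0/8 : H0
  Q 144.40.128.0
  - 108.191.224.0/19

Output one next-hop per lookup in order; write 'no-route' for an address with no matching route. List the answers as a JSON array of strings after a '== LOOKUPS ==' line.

Process each operation:
  add 108.191.240.0/28 -> H5 at depth 28
  del 108.191.240.0/28 (clear depth 28)
  add 144.40.128.0/20 -> H0 at depth 20
  ? 144.40.128.16  path d0:-→d1:-→d2:-→d3:-→d4:-→d5:-→d6:-→d7:-→d8:-→d9:-→d10:-→d11:-→d12:-→d13:-→d14:-→d15:-→d16:-→d17:-→d18:-→d19:-→d20:H0  best=H0
  ? 144.40.128.0  path d0:-→d1:-→d2:-→d3:-→d4:-→d5:-→d6:-→d7:-→d8:-→d9:-→d10:-→d11:-→d12:-→d13:-→d14:-→d15:-→d16:-→d17:-→d18:-→d19:-→d20:H0  best=H0
  add 108.191.0.0/16 -> H5 at depth 16
  add 144.40.133.60/30 -> H1 at depth 30
  del 144.40.128.0/20 (clear depth 20)
  ? 144.40.133.63  path d0:-→d1:-→d2:-→d3:-→d4:-→d5:-→d6:-→d7:-→d8:-→d9:-→d10:-→d11:-→d12:-→d13:-→d14:-→d15:-→d16:-→d17:-→d18:-→d19:-→d20:-→d21:-→d22:-→d23:-→d24:-→d25:-→d26:-→d27:-→d28:-→d29:-→d30:H1  best=H1
  ? 108.191.0.10  path d0:-→d1:-→d2:-→d3:-→d4:-→d5:-→d6:-→d7:-→d8:-→d9:-→d10:-→d11:-→d12:-→d13:-→d14:-→d15:-→d16:H5  best=H5
  ? 108.191.0.0  path d0:-→d1:-→d2:-→d3:-→d4:-→d5:-→d6:-→d7:-→d8:-→d9:-→d10:-→d11:-→d12:-→d13:-→d14:-→d15:-→d16:H5  best=H5
  ? 112.61.24.123  path d0:-→d1:-→d2:-→d3:-  best=no-route
  ? 108.191.0.0  path d0:-→d1:-→d2:-→d3:-→d4:-→d5:-→d6:-→d7:-→d8:-→d9:-→d10:-→d11:-→d12:-→d13:-→d14:-→d15:-→d16:H5  best=H5
  add 108.191.240.4/32 -> H4 at depth 32
  ? 108.191.240.4  path d0:-→d1:-→d2:-→d3:-→d4:-→d5:-→d6:-→d7:-→d8:-→d9:-→d10:-→d11:-→d12:-→d13:-→d14:-→d15:-→d16:H5→d17:-→d18:-→d19:-→d20:-→d21:-→d22:-→d23:-→d24:-→d25:-→d26:-→d27:-→d28:-→d29:-→d30:-→d31:-→d32:H4  best=H4
  del 108.191.240.4/32 (clear depth 32)
  add 144.0.0.0/9 -> H0 at depth 9
  add 108.191.224.0/19 -> H5 at depth 19
  add 108.191.240.4/32 -> H1 at depth 32
  add 0.0.0.0/0 -> H5 at depth 0
  add 144.40.133.48/28 -> H4 at depth 28
  ? 108.191.224.1  path d0:H5→d1:-→d2:-→d3:-→d4:-→d5:-→d6:-→d7:-→d8:-→d9:-→d10:-→d11:-→d12:-→d13:-→d14:-→d15:-→d16:H5→d17:-→d18:-→d19:H5  best=H5
  add 144.40.128.0/20 -> H3 at depth 20
  ? 108.191.240.4  path d0:H5→d1:-→d2:-→d3:-→d4:-→d5:-→d6:-→d7:-→d8:-→d9:-→d10:-→d11:-→d12:-→d13:-→d14:-→d15:-→d16:H5→d17:-→d18:-→d19:H5→d20:-→d21:-→d22:-→d23:-→d24:-→d25:-→d26:-→d27:-→d28:-→d29:-→d30:-→d31:-→d32:H1  best=H1
  del 144.40.133.60/30 (clear depth 30)
  add 108.191.240.0/24 -> H3 at depth 24
  add 108.176.0.0/12 -> H1 at depth 12
  ? 144.40.133.48  path d0:H5→d1:-→d2:-→d3:-→d4:-→d5:-→d6:-→d7:-→d8:-→d9:H0→d10:-→d11:-→d12:-→d13:-→d14:-→d15:-→d16:-→d17:-→d18:-→d19:-→d20:H3→d21:-→d22:-→d23:-→d24:-→d25:-→d26:-→d27:-→d28:H4  best=H4
  ? 108.191.224.7  path d0:H5→d1:-→d2:-→d3:-→d4:-→d5:-→d6:-→d7:-→d8:-→d9:-→d10:-→d11:-→d12:H1→d13:-→d14:-→d15:-→d16:H5→d17:-→d18:-→d19:H5  best=H5
  ? 108.191.0.0  path d0:H5→d1:-→d2:-→d3:-→d4:-→d5:-→d6:-→d7:-→d8:-→d9:-→d10:-→d11:-→d12:H1→d13:-→d14:-→d15:-→d16:H5  best=H5
  ? 144.40.133.51  path d0:H5→d1:-→d2:-→d3:-→d4:-→d5:-→d6:-→d7:-→d8:-→d9:H0→d10:-→d11:-→d12:-→d13:-→d14:-→d15:-→d16:-→d17:-→d18:-→d19:-→d20:H3→d21:-→d22:-→d23:-→d24:-→d25:-→d26:-→d27:-→d28:H4  best=H4
  add 144.0.0.0/8 -> H0 at depth 8
  ? 144.40.128.0  path d0:H5→d1:-→d2:-→d3:-→d4:-→d5:-→d6:-→d7:-→d8:H0→d9:H0→d10:-→d11:-→d12:-→d13:-→d14:-→d15:-→d16:-→d17:-→d18:-→d19:-→d20:H3→d21:-  best=H3
  del 108.191.224.0/19 (clear depth 19)

== LOOKUPS ==
["H0","H0","H1","H5","H5","no-route","H5","H4","H5","H1","H4","H5","H5","H4","H3"]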